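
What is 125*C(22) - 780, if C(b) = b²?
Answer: 59720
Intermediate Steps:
125*C(22) - 780 = 125*22² - 780 = 125*484 - 780 = 60500 - 780 = 59720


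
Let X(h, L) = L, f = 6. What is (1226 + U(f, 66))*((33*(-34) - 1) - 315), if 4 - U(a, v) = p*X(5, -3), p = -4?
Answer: -1751484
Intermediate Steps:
U(a, v) = -8 (U(a, v) = 4 - (-4)*(-3) = 4 - 1*12 = 4 - 12 = -8)
(1226 + U(f, 66))*((33*(-34) - 1) - 315) = (1226 - 8)*((33*(-34) - 1) - 315) = 1218*((-1122 - 1) - 315) = 1218*(-1123 - 315) = 1218*(-1438) = -1751484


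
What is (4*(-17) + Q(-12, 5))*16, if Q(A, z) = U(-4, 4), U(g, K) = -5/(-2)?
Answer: -1048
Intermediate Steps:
U(g, K) = 5/2 (U(g, K) = -5*(-½) = 5/2)
Q(A, z) = 5/2
(4*(-17) + Q(-12, 5))*16 = (4*(-17) + 5/2)*16 = (-68 + 5/2)*16 = -131/2*16 = -1048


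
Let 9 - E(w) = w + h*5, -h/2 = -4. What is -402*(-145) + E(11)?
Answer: 58248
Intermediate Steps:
h = 8 (h = -2*(-4) = 8)
E(w) = -31 - w (E(w) = 9 - (w + 8*5) = 9 - (w + 40) = 9 - (40 + w) = 9 + (-40 - w) = -31 - w)
-402*(-145) + E(11) = -402*(-145) + (-31 - 1*11) = 58290 + (-31 - 11) = 58290 - 42 = 58248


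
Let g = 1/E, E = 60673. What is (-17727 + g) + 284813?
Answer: 16204908879/60673 ≈ 2.6709e+5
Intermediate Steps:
g = 1/60673 ≈ 1.6482e-5
(-17727 + g) + 284813 = (-17727 + 1/60673) + 284813 = -1075550270/60673 + 284813 = 16204908879/60673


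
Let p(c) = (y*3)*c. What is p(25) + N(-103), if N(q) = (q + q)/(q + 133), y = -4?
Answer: -4603/15 ≈ -306.87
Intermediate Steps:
N(q) = 2*q/(133 + q) (N(q) = (2*q)/(133 + q) = 2*q/(133 + q))
p(c) = -12*c (p(c) = (-4*3)*c = -12*c)
p(25) + N(-103) = -12*25 + 2*(-103)/(133 - 103) = -300 + 2*(-103)/30 = -300 + 2*(-103)*(1/30) = -300 - 103/15 = -4603/15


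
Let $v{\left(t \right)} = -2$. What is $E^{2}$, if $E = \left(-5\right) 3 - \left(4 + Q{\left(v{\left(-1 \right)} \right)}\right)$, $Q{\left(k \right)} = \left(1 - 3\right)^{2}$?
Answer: $529$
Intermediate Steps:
$Q{\left(k \right)} = 4$ ($Q{\left(k \right)} = \left(-2\right)^{2} = 4$)
$E = -23$ ($E = \left(-5\right) 3 - 8 = -15 - 8 = -23$)
$E^{2} = \left(-23\right)^{2} = 529$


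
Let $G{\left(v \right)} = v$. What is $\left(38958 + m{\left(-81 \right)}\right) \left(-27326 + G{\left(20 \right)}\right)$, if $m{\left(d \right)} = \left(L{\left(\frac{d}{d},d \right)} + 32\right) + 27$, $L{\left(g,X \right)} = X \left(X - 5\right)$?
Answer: $-1255611798$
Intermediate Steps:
$L{\left(g,X \right)} = X \left(-5 + X\right)$
$m{\left(d \right)} = 59 + d \left(-5 + d\right)$ ($m{\left(d \right)} = \left(d \left(-5 + d\right) + 32\right) + 27 = \left(32 + d \left(-5 + d\right)\right) + 27 = 59 + d \left(-5 + d\right)$)
$\left(38958 + m{\left(-81 \right)}\right) \left(-27326 + G{\left(20 \right)}\right) = \left(38958 - \left(-59 + 81 \left(-5 - 81\right)\right)\right) \left(-27326 + 20\right) = \left(38958 + \left(59 - -6966\right)\right) \left(-27306\right) = \left(38958 + \left(59 + 6966\right)\right) \left(-27306\right) = \left(38958 + 7025\right) \left(-27306\right) = 45983 \left(-27306\right) = -1255611798$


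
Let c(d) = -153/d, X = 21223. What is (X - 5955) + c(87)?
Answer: 442721/29 ≈ 15266.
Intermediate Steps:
(X - 5955) + c(87) = (21223 - 5955) - 153/87 = 15268 - 153*1/87 = 15268 - 51/29 = 442721/29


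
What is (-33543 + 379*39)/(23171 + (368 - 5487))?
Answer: -9381/9026 ≈ -1.0393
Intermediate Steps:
(-33543 + 379*39)/(23171 + (368 - 5487)) = (-33543 + 14781)/(23171 - 5119) = -18762/18052 = -18762*1/18052 = -9381/9026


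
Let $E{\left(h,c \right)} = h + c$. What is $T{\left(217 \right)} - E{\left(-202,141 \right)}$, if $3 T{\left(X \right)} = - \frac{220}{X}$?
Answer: $\frac{39491}{651} \approx 60.662$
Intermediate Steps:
$E{\left(h,c \right)} = c + h$
$T{\left(X \right)} = - \frac{220}{3 X}$ ($T{\left(X \right)} = \frac{\left(-220\right) \frac{1}{X}}{3} = - \frac{220}{3 X}$)
$T{\left(217 \right)} - E{\left(-202,141 \right)} = - \frac{220}{3 \cdot 217} - \left(141 - 202\right) = \left(- \frac{220}{3}\right) \frac{1}{217} - -61 = - \frac{220}{651} + 61 = \frac{39491}{651}$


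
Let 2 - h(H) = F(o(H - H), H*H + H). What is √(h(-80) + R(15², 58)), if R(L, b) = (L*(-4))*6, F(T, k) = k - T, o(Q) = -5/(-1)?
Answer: I*√11713 ≈ 108.23*I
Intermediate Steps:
o(Q) = 5 (o(Q) = -5*(-1) = 5)
h(H) = 7 - H - H² (h(H) = 2 - ((H*H + H) - 1*5) = 2 - ((H² + H) - 5) = 2 - ((H + H²) - 5) = 2 - (-5 + H + H²) = 2 + (5 - H - H²) = 7 - H - H²)
R(L, b) = -24*L (R(L, b) = -4*L*6 = -24*L)
√(h(-80) + R(15², 58)) = √((7 - 1*(-80)*(1 - 80)) - 24*15²) = √((7 - 1*(-80)*(-79)) - 24*225) = √((7 - 6320) - 5400) = √(-6313 - 5400) = √(-11713) = I*√11713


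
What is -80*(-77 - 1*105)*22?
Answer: 320320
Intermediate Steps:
-80*(-77 - 1*105)*22 = -80*(-77 - 105)*22 = -80*(-182)*22 = 14560*22 = 320320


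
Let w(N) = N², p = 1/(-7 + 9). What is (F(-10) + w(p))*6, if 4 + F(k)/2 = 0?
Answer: -93/2 ≈ -46.500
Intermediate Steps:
F(k) = -8 (F(k) = -8 + 2*0 = -8 + 0 = -8)
p = ½ (p = 1/2 = ½ ≈ 0.50000)
(F(-10) + w(p))*6 = (-8 + (½)²)*6 = (-8 + ¼)*6 = -31/4*6 = -93/2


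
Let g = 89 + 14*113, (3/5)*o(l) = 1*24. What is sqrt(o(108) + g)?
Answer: sqrt(1711) ≈ 41.364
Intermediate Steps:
o(l) = 40 (o(l) = 5*(1*24)/3 = (5/3)*24 = 40)
g = 1671 (g = 89 + 1582 = 1671)
sqrt(o(108) + g) = sqrt(40 + 1671) = sqrt(1711)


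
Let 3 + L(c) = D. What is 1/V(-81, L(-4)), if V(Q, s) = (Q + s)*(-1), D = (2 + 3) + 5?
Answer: 1/74 ≈ 0.013514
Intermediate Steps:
D = 10 (D = 5 + 5 = 10)
L(c) = 7 (L(c) = -3 + 10 = 7)
V(Q, s) = -Q - s
1/V(-81, L(-4)) = 1/(-1*(-81) - 1*7) = 1/(81 - 7) = 1/74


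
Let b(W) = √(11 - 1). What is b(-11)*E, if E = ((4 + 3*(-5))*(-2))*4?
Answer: 88*√10 ≈ 278.28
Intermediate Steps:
b(W) = √10
E = 88 (E = ((4 - 15)*(-2))*4 = -11*(-2)*4 = 22*4 = 88)
b(-11)*E = √10*88 = 88*√10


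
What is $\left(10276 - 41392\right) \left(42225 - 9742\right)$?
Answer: $-1010741028$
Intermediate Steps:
$\left(10276 - 41392\right) \left(42225 - 9742\right) = \left(-31116\right) 32483 = -1010741028$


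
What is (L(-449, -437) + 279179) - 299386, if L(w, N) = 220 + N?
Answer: -20424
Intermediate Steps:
(L(-449, -437) + 279179) - 299386 = ((220 - 437) + 279179) - 299386 = (-217 + 279179) - 299386 = 278962 - 299386 = -20424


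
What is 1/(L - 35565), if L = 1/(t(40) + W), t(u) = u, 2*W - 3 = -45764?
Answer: -45681/1624644767 ≈ -2.8118e-5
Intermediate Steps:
W = -45761/2 (W = 3/2 + (½)*(-45764) = 3/2 - 22882 = -45761/2 ≈ -22881.)
L = -2/45681 (L = 1/(40 - 45761/2) = 1/(-45681/2) = -2/45681 ≈ -4.3782e-5)
1/(L - 35565) = 1/(-2/45681 - 35565) = 1/(-1624644767/45681) = -45681/1624644767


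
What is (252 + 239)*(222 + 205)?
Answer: 209657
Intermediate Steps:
(252 + 239)*(222 + 205) = 491*427 = 209657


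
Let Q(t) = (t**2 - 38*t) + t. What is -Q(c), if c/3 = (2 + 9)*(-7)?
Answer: -61908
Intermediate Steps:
c = -231 (c = 3*((2 + 9)*(-7)) = 3*(11*(-7)) = 3*(-77) = -231)
Q(t) = t**2 - 37*t
-Q(c) = -(-231)*(-37 - 231) = -(-231)*(-268) = -1*61908 = -61908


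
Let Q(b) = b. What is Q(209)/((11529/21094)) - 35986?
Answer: -410473948/11529 ≈ -35604.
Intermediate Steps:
Q(209)/((11529/21094)) - 35986 = 209/((11529/21094)) - 35986 = 209/((11529*(1/21094))) - 35986 = 209/(11529/21094) - 35986 = 209*(21094/11529) - 35986 = 4408646/11529 - 35986 = -410473948/11529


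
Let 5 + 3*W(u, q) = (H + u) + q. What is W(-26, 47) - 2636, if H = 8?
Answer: -2628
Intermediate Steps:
W(u, q) = 1 + q/3 + u/3 (W(u, q) = -5/3 + ((8 + u) + q)/3 = -5/3 + (8 + q + u)/3 = -5/3 + (8/3 + q/3 + u/3) = 1 + q/3 + u/3)
W(-26, 47) - 2636 = (1 + (1/3)*47 + (1/3)*(-26)) - 2636 = (1 + 47/3 - 26/3) - 2636 = 8 - 2636 = -2628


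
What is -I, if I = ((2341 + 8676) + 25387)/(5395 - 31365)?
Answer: 18202/12985 ≈ 1.4018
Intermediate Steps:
I = -18202/12985 (I = (11017 + 25387)/(-25970) = 36404*(-1/25970) = -18202/12985 ≈ -1.4018)
-I = -1*(-18202/12985) = 18202/12985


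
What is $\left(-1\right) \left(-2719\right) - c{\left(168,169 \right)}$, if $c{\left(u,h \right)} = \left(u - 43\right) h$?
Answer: $-18406$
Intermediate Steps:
$c{\left(u,h \right)} = h \left(-43 + u\right)$ ($c{\left(u,h \right)} = \left(u - 43\right) h = \left(-43 + u\right) h = h \left(-43 + u\right)$)
$\left(-1\right) \left(-2719\right) - c{\left(168,169 \right)} = \left(-1\right) \left(-2719\right) - 169 \left(-43 + 168\right) = 2719 - 169 \cdot 125 = 2719 - 21125 = -18406$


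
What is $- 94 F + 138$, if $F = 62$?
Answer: $-5690$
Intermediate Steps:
$- 94 F + 138 = \left(-94\right) 62 + 138 = -5828 + 138 = -5690$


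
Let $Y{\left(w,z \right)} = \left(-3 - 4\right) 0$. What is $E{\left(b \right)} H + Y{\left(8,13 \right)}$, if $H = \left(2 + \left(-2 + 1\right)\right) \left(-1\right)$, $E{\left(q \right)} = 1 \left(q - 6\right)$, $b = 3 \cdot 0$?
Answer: $6$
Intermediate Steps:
$Y{\left(w,z \right)} = 0$ ($Y{\left(w,z \right)} = \left(-7\right) 0 = 0$)
$b = 0$
$E{\left(q \right)} = -6 + q$ ($E{\left(q \right)} = 1 \left(-6 + q\right) = -6 + q$)
$H = -1$ ($H = \left(2 - 1\right) \left(-1\right) = 1 \left(-1\right) = -1$)
$E{\left(b \right)} H + Y{\left(8,13 \right)} = \left(-6 + 0\right) \left(-1\right) + 0 = \left(-6\right) \left(-1\right) + 0 = 6 + 0 = 6$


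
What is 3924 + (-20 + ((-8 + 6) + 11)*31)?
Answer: 4183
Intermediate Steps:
3924 + (-20 + ((-8 + 6) + 11)*31) = 3924 + (-20 + (-2 + 11)*31) = 3924 + (-20 + 9*31) = 3924 + (-20 + 279) = 3924 + 259 = 4183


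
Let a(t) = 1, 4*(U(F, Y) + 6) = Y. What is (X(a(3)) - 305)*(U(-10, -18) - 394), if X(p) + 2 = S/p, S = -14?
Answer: 259689/2 ≈ 1.2984e+5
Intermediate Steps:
U(F, Y) = -6 + Y/4
X(p) = -2 - 14/p
(X(a(3)) - 305)*(U(-10, -18) - 394) = ((-2 - 14/1) - 305)*((-6 + (¼)*(-18)) - 394) = ((-2 - 14*1) - 305)*((-6 - 9/2) - 394) = ((-2 - 14) - 305)*(-21/2 - 394) = (-16 - 305)*(-809/2) = -321*(-809/2) = 259689/2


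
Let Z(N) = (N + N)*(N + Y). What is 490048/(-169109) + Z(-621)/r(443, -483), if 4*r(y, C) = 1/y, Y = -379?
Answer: 372179145325952/169109 ≈ 2.2008e+9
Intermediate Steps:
r(y, C) = 1/(4*y)
Z(N) = 2*N*(-379 + N) (Z(N) = (N + N)*(N - 379) = (2*N)*(-379 + N) = 2*N*(-379 + N))
490048/(-169109) + Z(-621)/r(443, -483) = 490048/(-169109) + (2*(-621)*(-379 - 621))/(((1/4)/443)) = 490048*(-1/169109) + (2*(-621)*(-1000))/(((1/4)*(1/443))) = -490048/169109 + 1242000/(1/1772) = -490048/169109 + 1242000*1772 = -490048/169109 + 2200824000 = 372179145325952/169109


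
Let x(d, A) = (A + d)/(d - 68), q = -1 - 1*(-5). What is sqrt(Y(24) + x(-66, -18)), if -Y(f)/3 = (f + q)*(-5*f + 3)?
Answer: sqrt(44120706)/67 ≈ 99.139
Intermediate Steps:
q = 4 (q = -1 + 5 = 4)
x(d, A) = (A + d)/(-68 + d)
Y(f) = -3*(3 - 5*f)*(4 + f) (Y(f) = -3*(f + 4)*(-5*f + 3) = -3*(4 + f)*(3 - 5*f) = -3*(3 - 5*f)*(4 + f))
sqrt(Y(24) + x(-66, -18)) = sqrt((-36 + 15*24**2 + 51*24) + (-18 - 66)/(-68 - 66)) = sqrt((-36 + 15*576 + 1224) - 84/(-134)) = sqrt((-36 + 8640 + 1224) - 1/134*(-84)) = sqrt(9828 + 42/67) = sqrt(658518/67) = sqrt(44120706)/67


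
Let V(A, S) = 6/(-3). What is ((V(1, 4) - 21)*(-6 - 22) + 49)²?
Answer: 480249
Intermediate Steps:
V(A, S) = -2 (V(A, S) = 6*(-⅓) = -2)
((V(1, 4) - 21)*(-6 - 22) + 49)² = ((-2 - 21)*(-6 - 22) + 49)² = (-23*(-28) + 49)² = (644 + 49)² = 693² = 480249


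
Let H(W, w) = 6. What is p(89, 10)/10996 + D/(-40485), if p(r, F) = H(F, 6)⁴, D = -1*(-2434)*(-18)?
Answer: 44518776/37097755 ≈ 1.2000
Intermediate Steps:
D = -43812 (D = 2434*(-18) = -43812)
p(r, F) = 1296 (p(r, F) = 6⁴ = 1296)
p(89, 10)/10996 + D/(-40485) = 1296/10996 - 43812/(-40485) = 1296*(1/10996) - 43812*(-1/40485) = 324/2749 + 14604/13495 = 44518776/37097755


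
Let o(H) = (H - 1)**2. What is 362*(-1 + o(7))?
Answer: 12670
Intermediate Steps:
o(H) = (-1 + H)**2
362*(-1 + o(7)) = 362*(-1 + (-1 + 7)**2) = 362*(-1 + 6**2) = 362*(-1 + 36) = 362*35 = 12670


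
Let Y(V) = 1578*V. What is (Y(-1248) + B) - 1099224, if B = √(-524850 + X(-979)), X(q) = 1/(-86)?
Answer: -3068568 + I*√3881790686/86 ≈ -3.0686e+6 + 724.46*I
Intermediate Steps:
X(q) = -1/86
B = I*√3881790686/86 (B = √(-524850 - 1/86) = √(-45137101/86) = I*√3881790686/86 ≈ 724.46*I)
(Y(-1248) + B) - 1099224 = (1578*(-1248) + I*√3881790686/86) - 1099224 = (-1969344 + I*√3881790686/86) - 1099224 = -3068568 + I*√3881790686/86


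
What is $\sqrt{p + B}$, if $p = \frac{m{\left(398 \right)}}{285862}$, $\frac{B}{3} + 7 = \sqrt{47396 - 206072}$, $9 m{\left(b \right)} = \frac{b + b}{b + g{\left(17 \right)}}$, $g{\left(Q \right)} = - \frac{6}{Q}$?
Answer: $\frac{\sqrt{-65253131320032235 + 18643752496488600 i \sqrt{39669}}}{55743090} \approx 24.23 + 24.66 i$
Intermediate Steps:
$m{\left(b \right)} = \frac{2 b}{9 \left(- \frac{6}{17} + b\right)}$ ($m{\left(b \right)} = \frac{\left(b + b\right) \frac{1}{b - \frac{6}{17}}}{9} = \frac{2 b \frac{1}{b - \frac{6}{17}}}{9} = \frac{2 b \frac{1}{- \frac{6}{17} + b}}{9} = \frac{2 b}{9 \left(- \frac{6}{17} + b\right)}$)
$B = -21 + 6 i \sqrt{39669}$ ($B = -21 + 3 \sqrt{47396 - 206072} = -21 + 3 \sqrt{-158676} = -21 + 3 \cdot 2 i \sqrt{39669} = -21 + 6 i \sqrt{39669} \approx -21.0 + 1195.0 i$)
$p = \frac{3383}{4347961020}$ ($p = \frac{\frac{34}{9} \cdot 398 \frac{1}{-6 + 17 \cdot 398}}{285862} = \frac{34}{9} \cdot 398 \frac{1}{-6 + 6766} \cdot \frac{1}{285862} = \frac{34}{9} \cdot 398 \cdot \frac{1}{6760} \cdot \frac{1}{285862} = \frac{3383}{15210} \cdot \frac{1}{285862} = \frac{3383}{4347961020} \approx 7.7807 \cdot 10^{-7}$)
$\sqrt{p + B} = \sqrt{\frac{3383}{4347961020} - \left(21 - 6 i \sqrt{39669}\right)} = \sqrt{- \frac{91307178037}{4347961020} + 6 i \sqrt{39669}}$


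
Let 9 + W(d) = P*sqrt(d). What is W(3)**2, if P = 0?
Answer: 81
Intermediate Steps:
W(d) = -9 (W(d) = -9 + 0*sqrt(d) = -9 + 0 = -9)
W(3)**2 = (-9)**2 = 81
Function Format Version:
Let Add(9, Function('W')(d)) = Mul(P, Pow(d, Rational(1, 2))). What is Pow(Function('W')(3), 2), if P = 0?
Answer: 81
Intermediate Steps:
Function('W')(d) = -9 (Function('W')(d) = Add(-9, Mul(0, Pow(d, Rational(1, 2)))) = Add(-9, 0) = -9)
Pow(Function('W')(3), 2) = Pow(-9, 2) = 81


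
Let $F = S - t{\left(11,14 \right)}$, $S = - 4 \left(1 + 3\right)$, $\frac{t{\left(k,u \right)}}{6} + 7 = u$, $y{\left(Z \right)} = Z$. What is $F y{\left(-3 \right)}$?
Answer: $174$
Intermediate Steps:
$t{\left(k,u \right)} = -42 + 6 u$
$S = -16$ ($S = \left(-4\right) 4 = -16$)
$F = -58$ ($F = -16 - \left(-42 + 6 \cdot 14\right) = -16 - \left(-42 + 84\right) = -16 - 42 = -58$)
$F y{\left(-3 \right)} = \left(-58\right) \left(-3\right) = 174$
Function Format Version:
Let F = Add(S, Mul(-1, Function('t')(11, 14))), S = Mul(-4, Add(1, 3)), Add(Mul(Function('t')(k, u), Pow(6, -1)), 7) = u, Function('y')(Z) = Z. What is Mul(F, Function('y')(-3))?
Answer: 174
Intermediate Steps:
Function('t')(k, u) = Add(-42, Mul(6, u))
S = -16 (S = Mul(-4, 4) = -16)
F = -58 (F = Add(-16, Mul(-1, Add(-42, Mul(6, 14)))) = Add(-16, Mul(-1, Add(-42, 84))) = Add(-16, Mul(-1, 42)) = Add(-16, -42) = -58)
Mul(F, Function('y')(-3)) = Mul(-58, -3) = 174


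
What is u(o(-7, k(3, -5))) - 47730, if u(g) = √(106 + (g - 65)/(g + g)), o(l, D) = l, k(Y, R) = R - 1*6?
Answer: -47730 + √5446/7 ≈ -47719.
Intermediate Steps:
k(Y, R) = -6 + R (k(Y, R) = R - 6 = -6 + R)
u(g) = √(106 + (-65 + g)/(2*g)) (u(g) = √(106 + (-65 + g)/((2*g))) = √(106 + (-65 + g)*(1/(2*g))) = √(106 + (-65 + g)/(2*g)))
u(o(-7, k(3, -5))) - 47730 = √(426 - 130/(-7))/2 - 47730 = √(426 - 130*(-⅐))/2 - 47730 = √(426 + 130/7)/2 - 47730 = √(3112/7)/2 - 47730 = (2*√5446/7)/2 - 47730 = √5446/7 - 47730 = -47730 + √5446/7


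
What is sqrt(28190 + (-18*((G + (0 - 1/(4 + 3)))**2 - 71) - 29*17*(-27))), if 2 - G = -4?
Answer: sqrt(2065913)/7 ≈ 205.33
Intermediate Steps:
G = 6 (G = 2 - 1*(-4) = 2 + 4 = 6)
sqrt(28190 + (-18*((G + (0 - 1/(4 + 3)))**2 - 71) - 29*17*(-27))) = sqrt(28190 + (-18*((6 + (0 - 1/(4 + 3)))**2 - 71) - 29*17*(-27))) = sqrt(28190 + (-18*((6 + (0 - 1/7))**2 - 71) - 493*(-27))) = sqrt(28190 + (-18*((6 + (0 - 1*1/7))**2 - 71) + 13311)) = sqrt(28190 + (-18*((6 + (0 - 1/7))**2 - 71) + 13311)) = sqrt(28190 + (-18*((6 - 1/7)**2 - 71) + 13311)) = sqrt(28190 + (-18*((41/7)**2 - 71) + 13311)) = sqrt(28190 + (-18*(1681/49 - 71) + 13311)) = sqrt(28190 + (-18*(-1798/49) + 13311)) = sqrt(28190 + (32364/49 + 13311)) = sqrt(28190 + 684603/49) = sqrt(2065913/49) = sqrt(2065913)/7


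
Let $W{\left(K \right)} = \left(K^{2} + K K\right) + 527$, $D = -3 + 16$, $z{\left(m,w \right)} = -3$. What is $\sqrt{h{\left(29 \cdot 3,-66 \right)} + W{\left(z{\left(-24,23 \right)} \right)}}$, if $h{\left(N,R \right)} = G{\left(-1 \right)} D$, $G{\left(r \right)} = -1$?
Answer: $2 \sqrt{133} \approx 23.065$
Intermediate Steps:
$D = 13$
$W{\left(K \right)} = 527 + 2 K^{2}$ ($W{\left(K \right)} = \left(K^{2} + K^{2}\right) + 527 = 2 K^{2} + 527 = 527 + 2 K^{2}$)
$h{\left(N,R \right)} = -13$ ($h{\left(N,R \right)} = \left(-1\right) 13 = -13$)
$\sqrt{h{\left(29 \cdot 3,-66 \right)} + W{\left(z{\left(-24,23 \right)} \right)}} = \sqrt{-13 + \left(527 + 2 \left(-3\right)^{2}\right)} = \sqrt{-13 + \left(527 + 2 \cdot 9\right)} = \sqrt{-13 + \left(527 + 18\right)} = \sqrt{-13 + 545} = \sqrt{532} = 2 \sqrt{133}$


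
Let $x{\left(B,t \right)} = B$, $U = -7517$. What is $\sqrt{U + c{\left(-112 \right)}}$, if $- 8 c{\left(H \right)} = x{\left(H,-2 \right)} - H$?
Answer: $i \sqrt{7517} \approx 86.701 i$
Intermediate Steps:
$c{\left(H \right)} = 0$ ($c{\left(H \right)} = - \frac{H - H}{8} = \left(- \frac{1}{8}\right) 0 = 0$)
$\sqrt{U + c{\left(-112 \right)}} = \sqrt{-7517 + 0} = \sqrt{-7517} = i \sqrt{7517}$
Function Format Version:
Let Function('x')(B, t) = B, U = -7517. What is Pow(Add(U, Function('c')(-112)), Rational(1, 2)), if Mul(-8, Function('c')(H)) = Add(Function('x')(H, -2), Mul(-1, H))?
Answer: Mul(I, Pow(7517, Rational(1, 2))) ≈ Mul(86.701, I)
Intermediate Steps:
Function('c')(H) = 0 (Function('c')(H) = Mul(Rational(-1, 8), Add(H, Mul(-1, H))) = Mul(Rational(-1, 8), 0) = 0)
Pow(Add(U, Function('c')(-112)), Rational(1, 2)) = Pow(Add(-7517, 0), Rational(1, 2)) = Pow(-7517, Rational(1, 2)) = Mul(I, Pow(7517, Rational(1, 2)))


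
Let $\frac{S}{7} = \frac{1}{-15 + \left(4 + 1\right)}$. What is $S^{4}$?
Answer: $\frac{2401}{10000} \approx 0.2401$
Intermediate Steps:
$S = - \frac{7}{10}$ ($S = \frac{7}{-15 + \left(4 + 1\right)} = \frac{7}{-15 + 5} = \frac{7}{-10} = 7 \left(- \frac{1}{10}\right) = - \frac{7}{10} \approx -0.7$)
$S^{4} = \left(- \frac{7}{10}\right)^{4} = \frac{2401}{10000}$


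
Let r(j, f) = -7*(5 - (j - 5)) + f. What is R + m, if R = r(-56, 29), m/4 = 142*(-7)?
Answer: -4409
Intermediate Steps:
r(j, f) = -70 + f + 7*j (r(j, f) = -7*(5 - (-5 + j)) + f = -7*(5 + (5 - j)) + f = -7*(10 - j) + f = (-70 + 7*j) + f = -70 + f + 7*j)
m = -3976 (m = 4*(142*(-7)) = 4*(-994) = -3976)
R = -433 (R = -70 + 29 + 7*(-56) = -70 + 29 - 392 = -433)
R + m = -433 - 3976 = -4409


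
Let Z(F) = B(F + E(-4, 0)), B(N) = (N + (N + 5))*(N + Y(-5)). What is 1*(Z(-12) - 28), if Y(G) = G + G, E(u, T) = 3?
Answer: 219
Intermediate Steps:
Y(G) = 2*G
B(N) = (-10 + N)*(5 + 2*N) (B(N) = (N + (N + 5))*(N + 2*(-5)) = (N + (5 + N))*(N - 10) = (5 + 2*N)*(-10 + N) = (-10 + N)*(5 + 2*N))
Z(F) = -95 - 15*F + 2*(3 + F)² (Z(F) = -50 - 15*(F + 3) + 2*(F + 3)² = -50 - 15*(3 + F) + 2*(3 + F)² = -50 + (-45 - 15*F) + 2*(3 + F)² = -95 - 15*F + 2*(3 + F)²)
1*(Z(-12) - 28) = 1*((-77 - 3*(-12) + 2*(-12)²) - 28) = 1*((-77 + 36 + 2*144) - 28) = 1*((-77 + 36 + 288) - 28) = 1*(247 - 28) = 1*219 = 219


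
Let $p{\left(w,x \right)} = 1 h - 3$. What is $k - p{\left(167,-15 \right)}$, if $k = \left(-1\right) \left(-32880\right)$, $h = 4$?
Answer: $32879$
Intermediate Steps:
$k = 32880$
$p{\left(w,x \right)} = 1$ ($p{\left(w,x \right)} = 1 \cdot 4 - 3 = 4 - 3 = 1$)
$k - p{\left(167,-15 \right)} = 32880 - 1 = 32879$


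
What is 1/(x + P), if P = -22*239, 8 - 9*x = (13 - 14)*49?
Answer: -3/15755 ≈ -0.00019042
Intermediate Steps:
x = 19/3 (x = 8/9 - (13 - 14)*49/9 = 8/9 - (-1)*49/9 = 8/9 - ⅑*(-49) = 8/9 + 49/9 = 19/3 ≈ 6.3333)
P = -5258
1/(x + P) = 1/(19/3 - 5258) = 1/(-15755/3) = -3/15755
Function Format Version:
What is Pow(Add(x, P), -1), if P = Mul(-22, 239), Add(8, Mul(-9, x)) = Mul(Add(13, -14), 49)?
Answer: Rational(-3, 15755) ≈ -0.00019042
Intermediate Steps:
x = Rational(19, 3) (x = Add(Rational(8, 9), Mul(Rational(-1, 9), Mul(Add(13, -14), 49))) = Add(Rational(8, 9), Mul(Rational(-1, 9), Mul(-1, 49))) = Add(Rational(8, 9), Mul(Rational(-1, 9), -49)) = Add(Rational(8, 9), Rational(49, 9)) = Rational(19, 3) ≈ 6.3333)
P = -5258
Pow(Add(x, P), -1) = Pow(Add(Rational(19, 3), -5258), -1) = Pow(Rational(-15755, 3), -1) = Rational(-3, 15755)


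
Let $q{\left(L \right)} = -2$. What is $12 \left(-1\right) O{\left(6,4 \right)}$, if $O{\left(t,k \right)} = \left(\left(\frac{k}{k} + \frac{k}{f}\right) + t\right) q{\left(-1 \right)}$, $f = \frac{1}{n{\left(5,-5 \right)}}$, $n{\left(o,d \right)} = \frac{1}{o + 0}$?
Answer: $\frac{936}{5} \approx 187.2$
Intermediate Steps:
$n{\left(o,d \right)} = \frac{1}{o}$
$f = 5$ ($f = \frac{1}{\frac{1}{5}} = 5$)
$O{\left(t,k \right)} = -2 - 2 t - \frac{2 k}{5}$ ($O{\left(t,k \right)} = \left(\left(\frac{k}{k} + \frac{k}{5}\right) + t\right) \left(-2\right) = \left(\left(1 + k \frac{1}{5}\right) + t\right) \left(-2\right) = \left(\left(1 + \frac{k}{5}\right) + t\right) \left(-2\right) = \left(1 + t + \frac{k}{5}\right) \left(-2\right) = -2 - 2 t - \frac{2 k}{5}$)
$12 \left(-1\right) O{\left(6,4 \right)} = 12 \left(-1\right) \left(-2 - 12 - \frac{8}{5}\right) = - 12 \left(-2 - 12 - \frac{8}{5}\right) = \left(-12\right) \left(- \frac{78}{5}\right) = \frac{936}{5}$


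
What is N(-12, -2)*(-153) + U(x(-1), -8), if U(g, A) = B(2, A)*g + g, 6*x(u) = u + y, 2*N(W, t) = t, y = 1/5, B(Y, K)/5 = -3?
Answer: 2323/15 ≈ 154.87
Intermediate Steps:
B(Y, K) = -15 (B(Y, K) = 5*(-3) = -15)
y = 1/5 ≈ 0.20000
N(W, t) = t/2
x(u) = 1/30 + u/6 (x(u) = (u + 1/5)/6 = (1/5 + u)/6 = 1/30 + u/6)
U(g, A) = -14*g (U(g, A) = -15*g + g = -14*g)
N(-12, -2)*(-153) + U(x(-1), -8) = ((1/2)*(-2))*(-153) - 14*(1/30 + (1/6)*(-1)) = -1*(-153) - 14*(1/30 - 1/6) = 153 - 14*(-2/15) = 153 + 28/15 = 2323/15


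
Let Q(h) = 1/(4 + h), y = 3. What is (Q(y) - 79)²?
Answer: 304704/49 ≈ 6218.4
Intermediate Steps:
(Q(y) - 79)² = (1/(4 + 3) - 79)² = (1/7 - 79)² = (⅐ - 79)² = (-552/7)² = 304704/49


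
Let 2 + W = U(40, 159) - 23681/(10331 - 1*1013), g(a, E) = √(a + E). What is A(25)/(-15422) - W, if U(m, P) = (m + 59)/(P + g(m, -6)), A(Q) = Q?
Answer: 3552154287323/907012335603 + 99*√34/25247 ≈ 3.9392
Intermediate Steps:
g(a, E) = √(E + a)
U(m, P) = (59 + m)/(P + √(-6 + m)) (U(m, P) = (m + 59)/(P + √(-6 + m)) = (59 + m)/(P + √(-6 + m)))
W = -42317/9318 + 99/(159 + √34) (W = -2 + ((59 + 40)/(159 + √(-6 + 40)) - 23681/(10331 - 1*1013)) = -2 + (99/(159 + √34) - 23681/(10331 - 1013)) = -2 + (99/(159 + √34) - 23681/9318) = -2 + (-23681/9318 + 99/(159 + √34)) = -42317/9318 + 99/(159 + √34) ≈ -3.9408)
A(25)/(-15422) - W = 25/(-15422) - (-921702661/235251546 - 99*√34/25247) = 25*(-1/15422) + (921702661/235251546 + 99*√34/25247) = -25/15422 + (921702661/235251546 + 99*√34/25247) = 3552154287323/907012335603 + 99*√34/25247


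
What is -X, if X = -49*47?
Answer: 2303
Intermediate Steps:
X = -2303
-X = -1*(-2303) = 2303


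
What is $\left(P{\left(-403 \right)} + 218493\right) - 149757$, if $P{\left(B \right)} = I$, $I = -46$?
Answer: $68690$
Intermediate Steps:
$P{\left(B \right)} = -46$
$\left(P{\left(-403 \right)} + 218493\right) - 149757 = \left(-46 + 218493\right) - 149757 = 218447 - 149757 = 68690$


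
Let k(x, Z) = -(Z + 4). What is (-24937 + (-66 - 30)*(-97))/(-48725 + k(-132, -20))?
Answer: 15625/48709 ≈ 0.32078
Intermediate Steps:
k(x, Z) = -4 - Z (k(x, Z) = -(4 + Z) = -4 - Z)
(-24937 + (-66 - 30)*(-97))/(-48725 + k(-132, -20)) = (-24937 + (-66 - 30)*(-97))/(-48725 + (-4 - 1*(-20))) = (-24937 - 96*(-97))/(-48725 + (-4 + 20)) = (-24937 + 9312)/(-48725 + 16) = -15625/(-48709) = -15625*(-1/48709) = 15625/48709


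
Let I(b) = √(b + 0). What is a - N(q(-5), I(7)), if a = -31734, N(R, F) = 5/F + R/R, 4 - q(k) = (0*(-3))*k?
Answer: -31735 - 5*√7/7 ≈ -31737.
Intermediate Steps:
q(k) = 4 (q(k) = 4 - 0*(-3)*k = 4 - 0*k = 4 - 1*0 = 4 + 0 = 4)
I(b) = √b
N(R, F) = 1 + 5/F (N(R, F) = 5/F + 1 = 1 + 5/F)
a - N(q(-5), I(7)) = -31734 - (5 + √7)/(√7) = -31734 - √7/7*(5 + √7) = -31734 - √7*(5 + √7)/7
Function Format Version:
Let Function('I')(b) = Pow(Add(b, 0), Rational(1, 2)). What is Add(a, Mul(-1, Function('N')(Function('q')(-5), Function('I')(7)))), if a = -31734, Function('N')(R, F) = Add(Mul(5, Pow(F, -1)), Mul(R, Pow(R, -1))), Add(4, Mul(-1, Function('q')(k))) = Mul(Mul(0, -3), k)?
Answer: Add(-31735, Mul(Rational(-5, 7), Pow(7, Rational(1, 2)))) ≈ -31737.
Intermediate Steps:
Function('q')(k) = 4 (Function('q')(k) = Add(4, Mul(-1, Mul(Mul(0, -3), k))) = Add(4, Mul(-1, Mul(0, k))) = Add(4, Mul(-1, 0)) = Add(4, 0) = 4)
Function('I')(b) = Pow(b, Rational(1, 2))
Function('N')(R, F) = Add(1, Mul(5, Pow(F, -1))) (Function('N')(R, F) = Add(Mul(5, Pow(F, -1)), 1) = Add(1, Mul(5, Pow(F, -1))))
Add(a, Mul(-1, Function('N')(Function('q')(-5), Function('I')(7)))) = Add(-31734, Mul(-1, Mul(Pow(Pow(7, Rational(1, 2)), -1), Add(5, Pow(7, Rational(1, 2)))))) = Add(-31734, Mul(-1, Mul(Mul(Rational(1, 7), Pow(7, Rational(1, 2))), Add(5, Pow(7, Rational(1, 2)))))) = Add(-31734, Mul(-1, Mul(Rational(1, 7), Pow(7, Rational(1, 2)), Add(5, Pow(7, Rational(1, 2)))))) = Add(-31734, Mul(Rational(-1, 7), Pow(7, Rational(1, 2)), Add(5, Pow(7, Rational(1, 2)))))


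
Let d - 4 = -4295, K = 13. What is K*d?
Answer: -55783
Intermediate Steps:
d = -4291 (d = 4 - 4295 = -4291)
K*d = 13*(-4291) = -55783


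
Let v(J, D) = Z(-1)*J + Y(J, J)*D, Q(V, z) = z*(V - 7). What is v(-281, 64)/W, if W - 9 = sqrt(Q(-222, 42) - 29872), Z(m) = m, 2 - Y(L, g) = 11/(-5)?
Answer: 24741/197855 - 2749*I*sqrt(39490)/197855 ≈ 0.12505 - 2.761*I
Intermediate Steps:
Q(V, z) = z*(-7 + V)
Y(L, g) = 21/5 (Y(L, g) = 2 - 11/(-5) = 2 - 11*(-1)/5 = 2 - 1*(-11/5) = 2 + 11/5 = 21/5)
v(J, D) = -J + 21*D/5
W = 9 + I*sqrt(39490) (W = 9 + sqrt(42*(-7 - 222) - 29872) = 9 + sqrt(42*(-229) - 29872) = 9 + sqrt(-9618 - 29872) = 9 + sqrt(-39490) = 9 + I*sqrt(39490) ≈ 9.0 + 198.72*I)
v(-281, 64)/W = (-1*(-281) + (21/5)*64)/(9 + I*sqrt(39490)) = (281 + 1344/5)/(9 + I*sqrt(39490)) = 2749/(5*(9 + I*sqrt(39490)))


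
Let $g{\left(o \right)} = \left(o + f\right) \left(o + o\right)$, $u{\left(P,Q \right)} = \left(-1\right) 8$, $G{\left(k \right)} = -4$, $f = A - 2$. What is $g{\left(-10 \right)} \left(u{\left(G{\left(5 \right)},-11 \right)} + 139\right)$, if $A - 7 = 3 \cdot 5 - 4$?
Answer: $-15720$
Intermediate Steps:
$A = 18$ ($A = 7 + \left(3 \cdot 5 - 4\right) = 7 + \left(15 - 4\right) = 7 + 11 = 18$)
$f = 16$ ($f = 18 - 2 = 16$)
$u{\left(P,Q \right)} = -8$
$g{\left(o \right)} = 2 o \left(16 + o\right)$ ($g{\left(o \right)} = \left(o + 16\right) \left(o + o\right) = \left(16 + o\right) 2 o = 2 o \left(16 + o\right)$)
$g{\left(-10 \right)} \left(u{\left(G{\left(5 \right)},-11 \right)} + 139\right) = 2 \left(-10\right) \left(16 - 10\right) \left(-8 + 139\right) = 2 \left(-10\right) 6 \cdot 131 = \left(-120\right) 131 = -15720$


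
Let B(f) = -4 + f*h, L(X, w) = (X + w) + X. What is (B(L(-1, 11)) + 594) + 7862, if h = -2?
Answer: 8434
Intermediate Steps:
L(X, w) = w + 2*X
B(f) = -4 - 2*f (B(f) = -4 + f*(-2) = -4 - 2*f)
(B(L(-1, 11)) + 594) + 7862 = ((-4 - 2*(11 + 2*(-1))) + 594) + 7862 = ((-4 - 2*(11 - 2)) + 594) + 7862 = ((-4 - 2*9) + 594) + 7862 = ((-4 - 18) + 594) + 7862 = (-22 + 594) + 7862 = 572 + 7862 = 8434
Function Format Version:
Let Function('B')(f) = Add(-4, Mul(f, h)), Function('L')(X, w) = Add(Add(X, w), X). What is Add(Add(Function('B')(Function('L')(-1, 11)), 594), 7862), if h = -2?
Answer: 8434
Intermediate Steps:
Function('L')(X, w) = Add(w, Mul(2, X))
Function('B')(f) = Add(-4, Mul(-2, f)) (Function('B')(f) = Add(-4, Mul(f, -2)) = Add(-4, Mul(-2, f)))
Add(Add(Function('B')(Function('L')(-1, 11)), 594), 7862) = Add(Add(Add(-4, Mul(-2, Add(11, Mul(2, -1)))), 594), 7862) = Add(Add(Add(-4, Mul(-2, Add(11, -2))), 594), 7862) = Add(Add(Add(-4, Mul(-2, 9)), 594), 7862) = Add(Add(Add(-4, -18), 594), 7862) = Add(Add(-22, 594), 7862) = Add(572, 7862) = 8434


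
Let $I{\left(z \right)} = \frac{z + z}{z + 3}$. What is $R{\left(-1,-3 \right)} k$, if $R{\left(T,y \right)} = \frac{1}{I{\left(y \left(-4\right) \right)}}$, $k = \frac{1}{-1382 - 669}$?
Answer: $- \frac{5}{16408} \approx -0.00030473$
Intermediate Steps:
$I{\left(z \right)} = \frac{2 z}{3 + z}$
$k = - \frac{1}{2051}$ ($k = \frac{1}{-2051} = - \frac{1}{2051} \approx -0.00048757$)
$R{\left(T,y \right)} = - \frac{3 - 4 y}{8 y}$ ($R{\left(T,y \right)} = \frac{1}{2 y \left(-4\right) \frac{1}{3 + y \left(-4\right)}} = \frac{1}{2 \left(- 4 y\right) \frac{1}{3 - 4 y}} = \frac{1}{\left(-8\right) y \frac{1}{3 - 4 y}} = - \frac{3 - 4 y}{8 y}$)
$R{\left(-1,-3 \right)} k = \frac{-3 + 4 \left(-3\right)}{8 \left(-3\right)} \left(- \frac{1}{2051}\right) = \frac{1}{8} \left(- \frac{1}{3}\right) \left(-3 - 12\right) \left(- \frac{1}{2051}\right) = \frac{1}{8} \left(- \frac{1}{3}\right) \left(-15\right) \left(- \frac{1}{2051}\right) = \frac{5}{8} \left(- \frac{1}{2051}\right) = - \frac{5}{16408}$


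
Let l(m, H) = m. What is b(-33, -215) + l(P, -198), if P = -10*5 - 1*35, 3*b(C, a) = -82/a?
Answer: -54743/645 ≈ -84.873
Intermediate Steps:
b(C, a) = -82/(3*a) (b(C, a) = (-82/a)/3 = -82/(3*a))
P = -85 (P = -50 - 35 = -85)
b(-33, -215) + l(P, -198) = -82/3/(-215) - 85 = -82/3*(-1/215) - 85 = 82/645 - 85 = -54743/645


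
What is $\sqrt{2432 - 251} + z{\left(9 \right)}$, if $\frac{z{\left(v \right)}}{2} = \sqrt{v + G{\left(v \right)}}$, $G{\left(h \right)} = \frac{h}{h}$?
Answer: $\sqrt{2181} + 2 \sqrt{10} \approx 53.026$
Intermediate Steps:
$G{\left(h \right)} = 1$
$z{\left(v \right)} = 2 \sqrt{1 + v}$ ($z{\left(v \right)} = 2 \sqrt{v + 1} = 2 \sqrt{1 + v}$)
$\sqrt{2432 - 251} + z{\left(9 \right)} = \sqrt{2432 - 251} + 2 \sqrt{1 + 9} = \sqrt{2181} + 2 \sqrt{10}$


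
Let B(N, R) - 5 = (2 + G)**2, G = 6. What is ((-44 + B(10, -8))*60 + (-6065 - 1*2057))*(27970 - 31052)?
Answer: 20409004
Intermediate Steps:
B(N, R) = 69 (B(N, R) = 5 + (2 + 6)**2 = 5 + 8**2 = 5 + 64 = 69)
((-44 + B(10, -8))*60 + (-6065 - 1*2057))*(27970 - 31052) = ((-44 + 69)*60 + (-6065 - 1*2057))*(27970 - 31052) = (25*60 + (-6065 - 2057))*(-3082) = (1500 - 8122)*(-3082) = -6622*(-3082) = 20409004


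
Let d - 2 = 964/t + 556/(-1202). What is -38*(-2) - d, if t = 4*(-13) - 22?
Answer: 1945506/22237 ≈ 87.490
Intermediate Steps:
t = -74 (t = -52 - 22 = -74)
d = -255494/22237 (d = 2 + (964/(-74) + 556/(-1202)) = 2 + (964*(-1/74) + 556*(-1/1202)) = 2 + (-482/37 - 278/601) = 2 - 299968/22237 = -255494/22237 ≈ -11.490)
-38*(-2) - d = -38*(-2) - 1*(-255494/22237) = 76 + 255494/22237 = 1945506/22237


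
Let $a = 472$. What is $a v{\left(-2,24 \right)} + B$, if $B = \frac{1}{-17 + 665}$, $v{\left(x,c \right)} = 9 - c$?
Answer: $- \frac{4587839}{648} \approx -7080.0$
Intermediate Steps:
$B = \frac{1}{648} \approx 0.0015432$
$a v{\left(-2,24 \right)} + B = 472 \left(9 - 24\right) + \frac{1}{648} = 472 \left(-15\right) + \frac{1}{648} = -7080 + \frac{1}{648} = - \frac{4587839}{648}$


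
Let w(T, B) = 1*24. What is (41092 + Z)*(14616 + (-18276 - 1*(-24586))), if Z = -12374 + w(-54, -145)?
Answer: 601455092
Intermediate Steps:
w(T, B) = 24
Z = -12350 (Z = -12374 + 24 = -12350)
(41092 + Z)*(14616 + (-18276 - 1*(-24586))) = (41092 - 12350)*(14616 + (-18276 - 1*(-24586))) = 28742*(14616 + (-18276 + 24586)) = 28742*(14616 + 6310) = 28742*20926 = 601455092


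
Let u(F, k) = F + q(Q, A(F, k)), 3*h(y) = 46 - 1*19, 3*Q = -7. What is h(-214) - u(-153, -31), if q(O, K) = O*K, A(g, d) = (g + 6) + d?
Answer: -760/3 ≈ -253.33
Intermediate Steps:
A(g, d) = 6 + d + g (A(g, d) = (6 + g) + d = 6 + d + g)
Q = -7/3 (Q = (⅓)*(-7) = -7/3 ≈ -2.3333)
h(y) = 9 (h(y) = (46 - 1*19)/3 = (46 - 19)/3 = (⅓)*27 = 9)
q(O, K) = K*O
u(F, k) = -14 - 7*k/3 - 4*F/3 (u(F, k) = F + (6 + k + F)*(-7/3) = F + (6 + F + k)*(-7/3) = F + (-14 - 7*F/3 - 7*k/3) = -14 - 7*k/3 - 4*F/3)
h(-214) - u(-153, -31) = 9 - (-14 - 7/3*(-31) - 4/3*(-153)) = 9 - (-14 + 217/3 + 204) = 9 - 1*787/3 = 9 - 787/3 = -760/3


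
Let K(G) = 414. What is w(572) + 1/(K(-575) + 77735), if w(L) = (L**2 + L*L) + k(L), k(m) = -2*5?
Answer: 51137423343/78149 ≈ 6.5436e+5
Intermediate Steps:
k(m) = -10
w(L) = -10 + 2*L**2 (w(L) = (L**2 + L*L) - 10 = (L**2 + L**2) - 10 = 2*L**2 - 10 = -10 + 2*L**2)
w(572) + 1/(K(-575) + 77735) = (-10 + 2*572**2) + 1/(414 + 77735) = (-10 + 2*327184) + 1/78149 = (-10 + 654368) + 1/78149 = 654358 + 1/78149 = 51137423343/78149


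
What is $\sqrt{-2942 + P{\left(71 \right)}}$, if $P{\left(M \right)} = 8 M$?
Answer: $i \sqrt{2374} \approx 48.724 i$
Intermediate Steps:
$\sqrt{-2942 + P{\left(71 \right)}} = \sqrt{-2942 + 8 \cdot 71} = \sqrt{-2942 + 568} = \sqrt{-2374} = i \sqrt{2374}$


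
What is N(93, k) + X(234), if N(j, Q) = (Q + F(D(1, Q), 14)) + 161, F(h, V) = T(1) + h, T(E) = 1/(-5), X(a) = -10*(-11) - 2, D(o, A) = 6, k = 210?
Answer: 2424/5 ≈ 484.80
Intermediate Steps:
X(a) = 108 (X(a) = 110 - 2 = 108)
T(E) = -⅕
F(h, V) = -⅕ + h
N(j, Q) = 834/5 + Q (N(j, Q) = (Q + (-⅕ + 6)) + 161 = (Q + 29/5) + 161 = (29/5 + Q) + 161 = 834/5 + Q)
N(93, k) + X(234) = (834/5 + 210) + 108 = 1884/5 + 108 = 2424/5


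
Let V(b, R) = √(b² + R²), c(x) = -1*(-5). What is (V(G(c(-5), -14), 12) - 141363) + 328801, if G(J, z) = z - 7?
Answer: 187438 + 3*√65 ≈ 1.8746e+5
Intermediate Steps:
c(x) = 5
G(J, z) = -7 + z
V(b, R) = √(R² + b²)
(V(G(c(-5), -14), 12) - 141363) + 328801 = (√(12² + (-7 - 14)²) - 141363) + 328801 = (√(144 + (-21)²) - 141363) + 328801 = (√(144 + 441) - 141363) + 328801 = (√585 - 141363) + 328801 = (3*√65 - 141363) + 328801 = (-141363 + 3*√65) + 328801 = 187438 + 3*√65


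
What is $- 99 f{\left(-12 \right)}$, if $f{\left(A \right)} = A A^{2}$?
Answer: $171072$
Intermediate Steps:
$f{\left(A \right)} = A^{3}$
$- 99 f{\left(-12 \right)} = - 99 \left(-12\right)^{3} = \left(-99\right) \left(-1728\right) = 171072$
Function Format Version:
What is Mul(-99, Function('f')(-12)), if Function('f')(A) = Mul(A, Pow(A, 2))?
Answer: 171072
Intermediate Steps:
Function('f')(A) = Pow(A, 3)
Mul(-99, Function('f')(-12)) = Mul(-99, Pow(-12, 3)) = Mul(-99, -1728) = 171072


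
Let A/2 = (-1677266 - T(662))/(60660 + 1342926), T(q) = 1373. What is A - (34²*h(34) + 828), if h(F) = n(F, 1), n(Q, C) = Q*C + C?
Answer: -28977308023/701793 ≈ -41290.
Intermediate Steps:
n(Q, C) = C + C*Q (n(Q, C) = C*Q + C = C + C*Q)
h(F) = 1 + F (h(F) = 1*(1 + F) = 1 + F)
A = -1678639/701793 (A = 2*((-1677266 - 1*1373)/(60660 + 1342926)) = 2*((-1677266 - 1373)/1403586) = 2*(-1678639*1/1403586) = 2*(-1678639/1403586) = -1678639/701793 ≈ -2.3919)
A - (34²*h(34) + 828) = -1678639/701793 - (34²*(1 + 34) + 828) = -1678639/701793 - (1156*35 + 828) = -1678639/701793 - (40460 + 828) = -1678639/701793 - 1*41288 = -1678639/701793 - 41288 = -28977308023/701793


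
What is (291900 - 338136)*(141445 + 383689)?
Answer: -24280095624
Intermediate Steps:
(291900 - 338136)*(141445 + 383689) = -46236*525134 = -24280095624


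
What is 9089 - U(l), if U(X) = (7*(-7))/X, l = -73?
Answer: 663448/73 ≈ 9088.3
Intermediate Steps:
U(X) = -49/X
9089 - U(l) = 9089 - (-49)/(-73) = 9089 - (-49)*(-1)/73 = 9089 - 1*49/73 = 9089 - 49/73 = 663448/73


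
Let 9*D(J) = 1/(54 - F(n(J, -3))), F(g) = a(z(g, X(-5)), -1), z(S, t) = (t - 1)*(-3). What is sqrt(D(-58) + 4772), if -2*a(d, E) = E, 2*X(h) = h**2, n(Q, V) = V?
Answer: sqrt(491711866)/321 ≈ 69.080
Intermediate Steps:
X(h) = h**2/2
z(S, t) = 3 - 3*t (z(S, t) = (-1 + t)*(-3) = 3 - 3*t)
a(d, E) = -E/2
F(g) = 1/2 (F(g) = -1/2*(-1) = 1/2)
D(J) = 2/963 (D(J) = 1/(9*(54 - 1*1/2)) = 1/(9*(54 - 1/2)) = 1/(9*(107/2)) = (1/9)*(2/107) = 2/963)
sqrt(D(-58) + 4772) = sqrt(2/963 + 4772) = sqrt(4595438/963) = sqrt(491711866)/321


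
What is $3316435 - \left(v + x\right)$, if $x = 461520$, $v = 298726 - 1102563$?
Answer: $3658752$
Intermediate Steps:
$v = -803837$ ($v = 298726 - 1102563 = -803837$)
$3316435 - \left(v + x\right) = 3316435 - \left(-803837 + 461520\right) = 3316435 - -342317 = 3316435 + 342317 = 3658752$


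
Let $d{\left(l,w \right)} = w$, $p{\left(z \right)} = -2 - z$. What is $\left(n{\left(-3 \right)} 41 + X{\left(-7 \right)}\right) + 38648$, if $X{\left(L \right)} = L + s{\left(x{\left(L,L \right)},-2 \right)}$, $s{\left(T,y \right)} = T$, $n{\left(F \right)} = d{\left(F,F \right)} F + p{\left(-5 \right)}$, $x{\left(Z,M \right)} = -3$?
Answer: $39130$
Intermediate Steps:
$n{\left(F \right)} = 3 + F^{2}$ ($n{\left(F \right)} = F F - -3 = F^{2} + \left(-2 + 5\right) = F^{2} + 3 = 3 + F^{2}$)
$X{\left(L \right)} = -3 + L$ ($X{\left(L \right)} = L - 3 = -3 + L$)
$\left(n{\left(-3 \right)} 41 + X{\left(-7 \right)}\right) + 38648 = \left(\left(3 + \left(-3\right)^{2}\right) 41 - 10\right) + 38648 = \left(\left(3 + 9\right) 41 - 10\right) + 38648 = \left(12 \cdot 41 - 10\right) + 38648 = \left(492 - 10\right) + 38648 = 482 + 38648 = 39130$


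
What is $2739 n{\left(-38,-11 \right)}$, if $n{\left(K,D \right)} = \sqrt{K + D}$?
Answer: $19173 i \approx 19173.0 i$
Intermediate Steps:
$n{\left(K,D \right)} = \sqrt{D + K}$
$2739 n{\left(-38,-11 \right)} = 2739 \sqrt{-11 - 38} = 2739 \sqrt{-49} = 2739 \cdot 7 i = 19173 i$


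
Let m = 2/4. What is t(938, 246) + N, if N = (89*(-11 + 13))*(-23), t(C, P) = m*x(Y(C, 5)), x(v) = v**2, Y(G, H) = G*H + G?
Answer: 15833098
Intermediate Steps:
Y(G, H) = G + G*H
m = 1/2 (m = 2*(1/4) = 1/2 ≈ 0.50000)
t(C, P) = 18*C**2 (t(C, P) = (C*(1 + 5))**2/2 = (C*6)**2/2 = (6*C)**2/2 = (36*C**2)/2 = 18*C**2)
N = -4094 (N = (89*2)*(-23) = 178*(-23) = -4094)
t(938, 246) + N = 18*938**2 - 4094 = 18*879844 - 4094 = 15837192 - 4094 = 15833098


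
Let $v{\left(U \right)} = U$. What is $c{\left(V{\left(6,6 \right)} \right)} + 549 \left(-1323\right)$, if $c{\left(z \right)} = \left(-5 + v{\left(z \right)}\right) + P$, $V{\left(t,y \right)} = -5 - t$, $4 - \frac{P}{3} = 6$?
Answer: $-726349$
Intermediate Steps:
$P = -6$ ($P = 12 - 18 = -6$)
$c{\left(z \right)} = -11 + z$ ($c{\left(z \right)} = \left(-5 + z\right) - 6 = -11 + z$)
$c{\left(V{\left(6,6 \right)} \right)} + 549 \left(-1323\right) = \left(-11 - 11\right) + 549 \left(-1323\right) = \left(-11 - 11\right) - 726327 = -22 - 726327 = -726349$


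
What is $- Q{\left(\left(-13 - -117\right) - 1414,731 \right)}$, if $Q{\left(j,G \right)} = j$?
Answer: $1310$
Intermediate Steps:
$- Q{\left(\left(-13 - -117\right) - 1414,731 \right)} = - (\left(-13 - -117\right) - 1414) = - (\left(-13 + 117\right) - 1414) = - (104 - 1414) = \left(-1\right) \left(-1310\right) = 1310$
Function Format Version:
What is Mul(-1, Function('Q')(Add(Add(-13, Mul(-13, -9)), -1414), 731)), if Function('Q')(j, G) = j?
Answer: 1310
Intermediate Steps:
Mul(-1, Function('Q')(Add(Add(-13, Mul(-13, -9)), -1414), 731)) = Mul(-1, Add(Add(-13, Mul(-13, -9)), -1414)) = Mul(-1, Add(Add(-13, 117), -1414)) = Mul(-1, Add(104, -1414)) = Mul(-1, -1310) = 1310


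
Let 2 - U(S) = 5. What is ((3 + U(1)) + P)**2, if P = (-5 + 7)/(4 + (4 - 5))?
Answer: 4/9 ≈ 0.44444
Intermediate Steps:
U(S) = -3 (U(S) = 2 - 1*5 = 2 - 5 = -3)
P = 2/3 (P = 2/(4 - 1) = 2/3 ≈ 0.66667)
((3 + U(1)) + P)**2 = ((3 - 3) + 2/3)**2 = (0 + 2/3)**2 = (2/3)**2 = 4/9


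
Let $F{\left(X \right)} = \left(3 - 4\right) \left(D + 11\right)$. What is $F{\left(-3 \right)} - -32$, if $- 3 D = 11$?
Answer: $\frac{74}{3} \approx 24.667$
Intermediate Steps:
$D = - \frac{11}{3}$ ($D = \left(- \frac{1}{3}\right) 11 = - \frac{11}{3} \approx -3.6667$)
$F{\left(X \right)} = - \frac{22}{3}$ ($F{\left(X \right)} = \left(3 - 4\right) \left(- \frac{11}{3} + 11\right) = \left(-1\right) \frac{22}{3} = - \frac{22}{3}$)
$F{\left(-3 \right)} - -32 = - \frac{22}{3} - -32 = - \frac{22}{3} + 32 = \frac{74}{3}$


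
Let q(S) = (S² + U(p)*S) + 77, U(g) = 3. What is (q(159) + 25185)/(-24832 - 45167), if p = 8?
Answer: -51020/69999 ≈ -0.72887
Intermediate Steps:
q(S) = 77 + S² + 3*S (q(S) = (S² + 3*S) + 77 = 77 + S² + 3*S)
(q(159) + 25185)/(-24832 - 45167) = ((77 + 159² + 3*159) + 25185)/(-24832 - 45167) = ((77 + 25281 + 477) + 25185)/(-69999) = (25835 + 25185)*(-1/69999) = 51020*(-1/69999) = -51020/69999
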